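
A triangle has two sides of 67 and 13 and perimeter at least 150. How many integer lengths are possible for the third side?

Triangle inequality: 54 < x < 80. Perimeter ≥ 150 gives x ≥ 150 − 67 − 13 = 70.
So 70 ≤ x < 80; integers 70 through 79: 10 values.

10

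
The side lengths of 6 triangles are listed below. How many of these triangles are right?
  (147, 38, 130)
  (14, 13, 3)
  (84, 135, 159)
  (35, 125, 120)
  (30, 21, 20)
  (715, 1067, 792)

(147,38,130): 38²+130² = 18344 < 21609 = 147² → obtuse
(14,13,3): 3²+13² = 178 < 196 = 14² → obtuse
(84,135,159): 84²+135² = 25281 = 159² → right
(35,125,120): 35²+120² = 15625 = 125² → right
(30,21,20): 20²+21² = 841 < 900 = 30² → obtuse
(715,1067,792): 715²+792² = 1138489 = 1067² → right
3 of the 6 are right.

3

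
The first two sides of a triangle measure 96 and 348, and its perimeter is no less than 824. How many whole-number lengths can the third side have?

Triangle inequality: 252 < x < 444. Perimeter ≥ 824 gives x ≥ 824 − 96 − 348 = 380.
So 380 ≤ x < 444; integers 380 through 443: 64 values.

64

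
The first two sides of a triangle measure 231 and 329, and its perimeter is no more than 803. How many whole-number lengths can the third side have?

Triangle inequality: 98 < x < 560. Perimeter ≤ 803 gives x ≤ 803 − 231 − 329 = 243.
So 98 < x ≤ 243; integers 99 through 243: 145 values.

145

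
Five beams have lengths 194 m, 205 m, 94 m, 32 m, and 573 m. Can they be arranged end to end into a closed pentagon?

For a pentagon, each side must be shorter than the sum of the others.
Here the longest side is 573, but the remaining 4 sides sum to only 525.

No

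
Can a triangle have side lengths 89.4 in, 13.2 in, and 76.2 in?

The two shorter sides sum to 89.4, exactly equal to the longest side 89.4.
That gives only a degenerate (flat) triangle — the inequality must be strict.

No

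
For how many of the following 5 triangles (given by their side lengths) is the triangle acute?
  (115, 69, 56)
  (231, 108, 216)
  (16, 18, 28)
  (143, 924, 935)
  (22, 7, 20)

1

(115,69,56): 56²+69² = 7897 < 13225 = 115² → obtuse
(231,108,216): 108²+216² = 58320 > 53361 = 231² → acute
(16,18,28): 16²+18² = 580 < 784 = 28² → obtuse
(143,924,935): 143²+924² = 874225 = 935² → right
(22,7,20): 7²+20² = 449 < 484 = 22² → obtuse
1 of the 5 is acute.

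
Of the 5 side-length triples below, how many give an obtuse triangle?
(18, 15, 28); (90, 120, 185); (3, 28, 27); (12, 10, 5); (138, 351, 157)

4

(18,15,28): 15²+18² = 549 < 784 = 28² → obtuse
(90,120,185): 90²+120² = 22500 < 34225 = 185² → obtuse
(3,28,27): 3²+27² = 738 < 784 = 28² → obtuse
(12,10,5): 5²+10² = 125 < 144 = 12² → obtuse
(138,351,157): 138+157 ≤ 351, not a triangle
4 of the 5 are obtuse.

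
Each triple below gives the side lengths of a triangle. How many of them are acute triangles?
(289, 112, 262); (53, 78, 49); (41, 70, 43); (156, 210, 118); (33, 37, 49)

(289,112,262): 112²+262² = 81188 < 83521 = 289² → obtuse
(53,78,49): 49²+53² = 5210 < 6084 = 78² → obtuse
(41,70,43): 41²+43² = 3530 < 4900 = 70² → obtuse
(156,210,118): 118²+156² = 38260 < 44100 = 210² → obtuse
(33,37,49): 33²+37² = 2458 > 2401 = 49² → acute
1 of the 5 is acute.

1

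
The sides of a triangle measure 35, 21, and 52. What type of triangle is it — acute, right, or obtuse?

obtuse

Compare the square of the longest side to the sum of squares of the other two: 21² + 35² = 1666 < 2704 = 52².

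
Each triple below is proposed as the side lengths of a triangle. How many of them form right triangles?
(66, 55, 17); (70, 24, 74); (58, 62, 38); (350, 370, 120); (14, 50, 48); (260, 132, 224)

(66,55,17): 17²+55² = 3314 < 4356 = 66² → obtuse
(70,24,74): 24²+70² = 5476 = 74² → right
(58,62,38): 38²+58² = 4808 > 3844 = 62² → acute
(350,370,120): 120²+350² = 136900 = 370² → right
(14,50,48): 14²+48² = 2500 = 50² → right
(260,132,224): 132²+224² = 67600 = 260² → right
4 of the 6 are right.

4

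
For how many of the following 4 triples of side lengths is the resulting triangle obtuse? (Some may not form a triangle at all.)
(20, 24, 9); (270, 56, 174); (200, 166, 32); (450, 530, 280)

(20,24,9): 9²+20² = 481 < 576 = 24² → obtuse
(270,56,174): 56+174 ≤ 270, not a triangle
(200,166,32): 32+166 ≤ 200, not a triangle
(450,530,280): 280²+450² = 280900 = 530² → right
1 of the 4 is obtuse.

1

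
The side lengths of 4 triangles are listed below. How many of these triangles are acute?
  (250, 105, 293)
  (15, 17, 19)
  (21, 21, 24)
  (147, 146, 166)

(250,105,293): 105²+250² = 73525 < 85849 = 293² → obtuse
(15,17,19): 15²+17² = 514 > 361 = 19² → acute
(21,21,24): 21²+21² = 882 > 576 = 24² → acute
(147,146,166): 146²+147² = 42925 > 27556 = 166² → acute
3 of the 4 are acute.

3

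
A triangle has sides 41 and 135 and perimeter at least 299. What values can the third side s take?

Triangle inequality alone gives 94 < s < 176.
The perimeter condition gives s ≥ 299 − 41 − 135 = 123.
Intersecting the two: 123 ≤ s < 176.

123 ≤ s < 176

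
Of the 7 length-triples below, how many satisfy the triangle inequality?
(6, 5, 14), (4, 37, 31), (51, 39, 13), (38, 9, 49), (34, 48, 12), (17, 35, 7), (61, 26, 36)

(5,6,14): 5+6 ≤ 14 → not valid
(4,31,37): 4+31 ≤ 37 → not valid
(13,39,51): 13+39 > 51 → valid
(9,38,49): 9+38 ≤ 49 → not valid
(12,34,48): 12+34 ≤ 48 → not valid
(7,17,35): 7+17 ≤ 35 → not valid
(26,36,61): 26+36 > 61 → valid
2 of the 7 triples form a triangle.

2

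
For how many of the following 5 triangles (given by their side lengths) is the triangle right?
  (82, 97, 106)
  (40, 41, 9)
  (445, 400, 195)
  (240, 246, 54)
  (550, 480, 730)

(82,97,106): 82²+97² = 16133 > 11236 = 106² → acute
(40,41,9): 9²+40² = 1681 = 41² → right
(445,400,195): 195²+400² = 198025 = 445² → right
(240,246,54): 54²+240² = 60516 = 246² → right
(550,480,730): 480²+550² = 532900 = 730² → right
4 of the 5 are right.

4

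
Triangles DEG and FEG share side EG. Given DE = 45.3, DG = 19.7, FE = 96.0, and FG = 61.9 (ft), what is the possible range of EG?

34.1 < EG < 65.0

From triangle DEG: |45.3 − 19.7| < EG < 45.3 + 19.7, i.e. 25.6 < EG < 65.0.
From triangle FEG: 34.1 < EG < 157.9.
Both must hold, so EG lies in the intersection.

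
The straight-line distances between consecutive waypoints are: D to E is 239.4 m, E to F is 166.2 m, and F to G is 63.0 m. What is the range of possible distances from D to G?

The maximum is all hops collinear in one direction: 239.4 + 166.2 + 63.0 = 468.6.
The longest hop is 239.4; the others sum to 229.2. Folding the others back against it leaves at least 239.4 − 229.2 = 10.2.

10.2 ≤ DG ≤ 468.6 m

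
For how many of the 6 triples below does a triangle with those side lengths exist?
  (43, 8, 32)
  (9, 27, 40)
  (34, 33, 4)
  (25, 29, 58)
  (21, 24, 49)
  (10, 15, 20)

2

(8,32,43): 8+32 ≤ 43 → not valid
(9,27,40): 9+27 ≤ 40 → not valid
(4,33,34): 4+33 > 34 → valid
(25,29,58): 25+29 ≤ 58 → not valid
(21,24,49): 21+24 ≤ 49 → not valid
(10,15,20): 10+15 > 20 → valid
2 of the 6 triples form a triangle.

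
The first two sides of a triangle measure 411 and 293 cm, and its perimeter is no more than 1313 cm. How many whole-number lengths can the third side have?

Triangle inequality: 118 < x < 704. Perimeter ≤ 1313 gives x ≤ 1313 − 411 − 293 = 609.
So 118 < x ≤ 609; integers 119 through 609: 491 values.

491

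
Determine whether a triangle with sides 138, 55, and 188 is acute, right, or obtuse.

Compare the square of the longest side to the sum of squares of the other two: 55² + 138² = 22069 < 35344 = 188².

obtuse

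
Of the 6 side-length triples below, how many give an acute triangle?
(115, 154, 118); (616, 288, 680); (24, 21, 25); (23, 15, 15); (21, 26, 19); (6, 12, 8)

(115,154,118): 115²+118² = 27149 > 23716 = 154² → acute
(616,288,680): 288²+616² = 462400 = 680² → right
(24,21,25): 21²+24² = 1017 > 625 = 25² → acute
(23,15,15): 15²+15² = 450 < 529 = 23² → obtuse
(21,26,19): 19²+21² = 802 > 676 = 26² → acute
(6,12,8): 6²+8² = 100 < 144 = 12² → obtuse
3 of the 6 are acute.

3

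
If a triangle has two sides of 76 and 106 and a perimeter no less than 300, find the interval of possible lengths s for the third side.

118 ≤ s < 182

Triangle inequality alone gives 30 < s < 182.
The perimeter condition gives s ≥ 300 − 76 − 106 = 118.
Intersecting the two: 118 ≤ s < 182.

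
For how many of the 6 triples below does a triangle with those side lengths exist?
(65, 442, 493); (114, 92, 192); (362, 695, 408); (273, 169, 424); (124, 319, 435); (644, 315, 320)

(65,442,493): 65+442 > 493 → valid
(92,114,192): 92+114 > 192 → valid
(362,408,695): 362+408 > 695 → valid
(169,273,424): 169+273 > 424 → valid
(124,319,435): 124+319 > 435 → valid
(315,320,644): 315+320 ≤ 644 → not valid
5 of the 6 triples form a triangle.

5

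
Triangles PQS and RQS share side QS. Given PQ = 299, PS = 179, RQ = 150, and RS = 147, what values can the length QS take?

120 < QS < 297

From triangle PQS: |299 − 179| < QS < 299 + 179, i.e. 120 < QS < 478.
From triangle RQS: 3 < QS < 297.
Both must hold, so QS lies in the intersection.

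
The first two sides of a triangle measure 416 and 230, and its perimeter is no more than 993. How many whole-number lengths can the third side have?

Triangle inequality: 186 < x < 646. Perimeter ≤ 993 gives x ≤ 993 − 416 − 230 = 347.
So 186 < x ≤ 347; integers 187 through 347: 161 values.

161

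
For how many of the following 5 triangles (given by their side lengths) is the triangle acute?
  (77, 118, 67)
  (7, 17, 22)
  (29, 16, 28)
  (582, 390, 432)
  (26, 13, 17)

(77,118,67): 67²+77² = 10418 < 13924 = 118² → obtuse
(7,17,22): 7²+17² = 338 < 484 = 22² → obtuse
(29,16,28): 16²+28² = 1040 > 841 = 29² → acute
(582,390,432): 390²+432² = 338724 = 582² → right
(26,13,17): 13²+17² = 458 < 676 = 26² → obtuse
1 of the 5 is acute.

1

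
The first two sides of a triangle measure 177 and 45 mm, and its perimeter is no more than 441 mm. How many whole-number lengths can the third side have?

87

Triangle inequality: 132 < x < 222. Perimeter ≤ 441 gives x ≤ 441 − 177 − 45 = 219.
So 132 < x ≤ 219; integers 133 through 219: 87 values.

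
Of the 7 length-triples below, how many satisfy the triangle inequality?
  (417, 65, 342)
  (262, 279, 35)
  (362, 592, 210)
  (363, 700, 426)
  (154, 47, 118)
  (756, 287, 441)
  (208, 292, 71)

3

(65,342,417): 65+342 ≤ 417 → not valid
(35,262,279): 35+262 > 279 → valid
(210,362,592): 210+362 ≤ 592 → not valid
(363,426,700): 363+426 > 700 → valid
(47,118,154): 47+118 > 154 → valid
(287,441,756): 287+441 ≤ 756 → not valid
(71,208,292): 71+208 ≤ 292 → not valid
3 of the 7 triples form a triangle.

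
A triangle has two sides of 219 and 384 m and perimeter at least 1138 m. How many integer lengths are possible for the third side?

Triangle inequality: 165 < x < 603. Perimeter ≥ 1138 gives x ≥ 1138 − 219 − 384 = 535.
So 535 ≤ x < 603; integers 535 through 602: 68 values.

68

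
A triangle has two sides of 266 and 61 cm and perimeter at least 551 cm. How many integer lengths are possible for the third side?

103

Triangle inequality: 205 < x < 327. Perimeter ≥ 551 gives x ≥ 551 − 266 − 61 = 224.
So 224 ≤ x < 327; integers 224 through 326: 103 values.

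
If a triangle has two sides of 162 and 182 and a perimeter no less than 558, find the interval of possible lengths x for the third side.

Triangle inequality alone gives 20 < x < 344.
The perimeter condition gives x ≥ 558 − 162 − 182 = 214.
Intersecting the two: 214 ≤ x < 344.

214 ≤ x < 344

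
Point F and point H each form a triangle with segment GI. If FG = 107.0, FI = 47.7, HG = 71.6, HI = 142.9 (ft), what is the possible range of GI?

From triangle FGI: |107.0 − 47.7| < GI < 107.0 + 47.7, i.e. 59.3 < GI < 154.7.
From triangle HGI: 71.3 < GI < 214.5.
Both must hold, so GI lies in the intersection.

71.3 < GI < 154.7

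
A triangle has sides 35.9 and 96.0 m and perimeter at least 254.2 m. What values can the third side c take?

122.3 ≤ c < 131.9 m

Triangle inequality alone gives 60.1 < c < 131.9.
The perimeter condition gives c ≥ 254.2 − 35.9 − 96.0 = 122.3.
Intersecting the two: 122.3 ≤ c < 131.9.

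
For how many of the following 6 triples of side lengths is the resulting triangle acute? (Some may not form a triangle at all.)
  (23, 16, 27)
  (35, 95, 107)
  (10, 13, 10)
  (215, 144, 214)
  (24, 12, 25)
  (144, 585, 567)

4

(23,16,27): 16²+23² = 785 > 729 = 27² → acute
(35,95,107): 35²+95² = 10250 < 11449 = 107² → obtuse
(10,13,10): 10²+10² = 200 > 169 = 13² → acute
(215,144,214): 144²+214² = 66532 > 46225 = 215² → acute
(24,12,25): 12²+24² = 720 > 625 = 25² → acute
(144,585,567): 144²+567² = 342225 = 585² → right
4 of the 6 are acute.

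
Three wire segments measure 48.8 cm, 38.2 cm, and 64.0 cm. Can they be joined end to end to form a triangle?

The longest side is 64.0, and the other two sum to 87.0.
Since 87.0 > 64.0, the triangle inequality holds.

Yes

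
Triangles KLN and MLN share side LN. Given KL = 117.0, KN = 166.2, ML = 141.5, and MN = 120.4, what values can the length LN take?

49.2 < LN < 261.9

From triangle KLN: |117.0 − 166.2| < LN < 117.0 + 166.2, i.e. 49.2 < LN < 283.2.
From triangle MLN: 21.1 < LN < 261.9.
Both must hold, so LN lies in the intersection.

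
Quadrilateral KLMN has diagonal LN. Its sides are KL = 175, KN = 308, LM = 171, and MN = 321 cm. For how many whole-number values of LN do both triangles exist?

332

From triangle KLN: 133 < LN < 483.
From triangle MLN: 150 < LN < 492.
Intersection: 150 < LN < 483, so integers 151 through 482: 332 values.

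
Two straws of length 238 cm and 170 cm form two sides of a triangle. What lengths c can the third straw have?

68 < c < 408 (cm)

By the triangle inequality, c must be less than 238 + 170 = 408 and greater than |238 − 170| = 68.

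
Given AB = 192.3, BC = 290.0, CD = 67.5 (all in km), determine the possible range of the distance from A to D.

30.2 ≤ AD ≤ 549.8 km

The maximum is all hops collinear in one direction: 192.3 + 290.0 + 67.5 = 549.8.
The longest hop is 290.0; the others sum to 259.8. Folding the others back against it leaves at least 290.0 − 259.8 = 30.2.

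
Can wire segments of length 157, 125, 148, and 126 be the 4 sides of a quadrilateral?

Yes

A quadrilateral exists iff every side is shorter than the sum of the others — equivalently, the longest side is less than the sum of the rest.
Longest side 157 < 399 (sum of the remaining 3), so yes.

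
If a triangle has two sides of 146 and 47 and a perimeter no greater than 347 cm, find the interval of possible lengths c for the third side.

Triangle inequality alone gives 99 < c < 193.
The perimeter condition gives c ≤ 347 − 146 − 47 = 154.
Intersecting the two: 99 < c ≤ 154.

99 < c ≤ 154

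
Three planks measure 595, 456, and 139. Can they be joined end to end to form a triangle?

The two shorter sides sum to 595, exactly equal to the longest side 595.
That gives only a degenerate (flat) triangle — the inequality must be strict.

No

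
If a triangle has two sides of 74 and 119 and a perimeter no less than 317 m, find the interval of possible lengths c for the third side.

Triangle inequality alone gives 45 < c < 193.
The perimeter condition gives c ≥ 317 − 74 − 119 = 124.
Intersecting the two: 124 ≤ c < 193.

124 ≤ c < 193 m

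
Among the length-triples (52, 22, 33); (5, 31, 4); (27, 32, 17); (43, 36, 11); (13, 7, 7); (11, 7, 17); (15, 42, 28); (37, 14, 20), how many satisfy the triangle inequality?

(22,33,52): 22+33 > 52 → valid
(4,5,31): 4+5 ≤ 31 → not valid
(17,27,32): 17+27 > 32 → valid
(11,36,43): 11+36 > 43 → valid
(7,7,13): 7+7 > 13 → valid
(7,11,17): 7+11 > 17 → valid
(15,28,42): 15+28 > 42 → valid
(14,20,37): 14+20 ≤ 37 → not valid
6 of the 8 triples form a triangle.

6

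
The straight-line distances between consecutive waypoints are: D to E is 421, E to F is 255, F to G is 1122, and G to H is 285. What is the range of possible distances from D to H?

The maximum is all hops collinear in one direction: 421 + 255 + 1122 + 285 = 2083.
The longest hop is 1122; the others sum to 961. Folding the others back against it leaves at least 1122 − 961 = 161.

161 ≤ DH ≤ 2083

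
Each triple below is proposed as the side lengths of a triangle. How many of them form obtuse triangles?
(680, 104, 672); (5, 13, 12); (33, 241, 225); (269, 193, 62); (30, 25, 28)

1

(680,104,672): 104²+672² = 462400 = 680² → right
(5,13,12): 5²+12² = 169 = 13² → right
(33,241,225): 33²+225² = 51714 < 58081 = 241² → obtuse
(269,193,62): 62+193 ≤ 269, not a triangle
(30,25,28): 25²+28² = 1409 > 900 = 30² → acute
1 of the 5 is obtuse.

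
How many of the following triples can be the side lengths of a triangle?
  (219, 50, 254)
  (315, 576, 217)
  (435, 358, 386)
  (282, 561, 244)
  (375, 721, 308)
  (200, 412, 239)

3

(50,219,254): 50+219 > 254 → valid
(217,315,576): 217+315 ≤ 576 → not valid
(358,386,435): 358+386 > 435 → valid
(244,282,561): 244+282 ≤ 561 → not valid
(308,375,721): 308+375 ≤ 721 → not valid
(200,239,412): 200+239 > 412 → valid
3 of the 6 triples form a triangle.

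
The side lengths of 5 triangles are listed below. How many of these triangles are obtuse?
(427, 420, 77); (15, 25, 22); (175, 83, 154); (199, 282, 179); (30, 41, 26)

3

(427,420,77): 77²+420² = 182329 = 427² → right
(15,25,22): 15²+22² = 709 > 625 = 25² → acute
(175,83,154): 83²+154² = 30605 < 30625 = 175² → obtuse
(199,282,179): 179²+199² = 71642 < 79524 = 282² → obtuse
(30,41,26): 26²+30² = 1576 < 1681 = 41² → obtuse
3 of the 5 are obtuse.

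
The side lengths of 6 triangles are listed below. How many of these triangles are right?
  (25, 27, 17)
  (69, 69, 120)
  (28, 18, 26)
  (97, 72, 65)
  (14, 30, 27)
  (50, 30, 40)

(25,27,17): 17²+25² = 914 > 729 = 27² → acute
(69,69,120): 69²+69² = 9522 < 14400 = 120² → obtuse
(28,18,26): 18²+26² = 1000 > 784 = 28² → acute
(97,72,65): 65²+72² = 9409 = 97² → right
(14,30,27): 14²+27² = 925 > 900 = 30² → acute
(50,30,40): 30²+40² = 2500 = 50² → right
2 of the 6 are right.

2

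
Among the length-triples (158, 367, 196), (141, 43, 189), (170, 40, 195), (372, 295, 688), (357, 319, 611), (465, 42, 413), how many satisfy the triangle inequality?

(158,196,367): 158+196 ≤ 367 → not valid
(43,141,189): 43+141 ≤ 189 → not valid
(40,170,195): 40+170 > 195 → valid
(295,372,688): 295+372 ≤ 688 → not valid
(319,357,611): 319+357 > 611 → valid
(42,413,465): 42+413 ≤ 465 → not valid
2 of the 6 triples form a triangle.

2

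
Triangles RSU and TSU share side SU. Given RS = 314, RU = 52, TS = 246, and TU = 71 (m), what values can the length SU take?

From triangle RSU: |314 − 52| < SU < 314 + 52, i.e. 262 < SU < 366.
From triangle TSU: 175 < SU < 317.
Both must hold, so SU lies in the intersection.

262 < SU < 317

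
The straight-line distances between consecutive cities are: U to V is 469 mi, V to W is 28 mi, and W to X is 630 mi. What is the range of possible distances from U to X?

The maximum is all hops collinear in one direction: 469 + 28 + 630 = 1127.
The longest hop is 630; the others sum to 497. Folding the others back against it leaves at least 630 − 497 = 133.

133 ≤ UX ≤ 1127 mi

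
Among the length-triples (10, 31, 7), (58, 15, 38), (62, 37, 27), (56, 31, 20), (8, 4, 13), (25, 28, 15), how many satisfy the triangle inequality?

(7,10,31): 7+10 ≤ 31 → not valid
(15,38,58): 15+38 ≤ 58 → not valid
(27,37,62): 27+37 > 62 → valid
(20,31,56): 20+31 ≤ 56 → not valid
(4,8,13): 4+8 ≤ 13 → not valid
(15,25,28): 15+25 > 28 → valid
2 of the 6 triples form a triangle.

2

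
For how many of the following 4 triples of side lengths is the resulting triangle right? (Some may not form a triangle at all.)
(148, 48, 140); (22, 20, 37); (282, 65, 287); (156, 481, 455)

2

(148,48,140): 48²+140² = 21904 = 148² → right
(22,20,37): 20²+22² = 884 < 1369 = 37² → obtuse
(282,65,287): 65²+282² = 83749 > 82369 = 287² → acute
(156,481,455): 156²+455² = 231361 = 481² → right
2 of the 4 are right.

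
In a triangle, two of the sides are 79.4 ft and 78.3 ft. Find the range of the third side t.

By the triangle inequality, t must be less than 79.4 + 78.3 = 157.7 and greater than |79.4 − 78.3| = 1.1.

1.1 < t < 157.7 (ft)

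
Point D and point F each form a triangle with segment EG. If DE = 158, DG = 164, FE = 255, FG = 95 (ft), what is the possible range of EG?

From triangle DEG: |158 − 164| < EG < 158 + 164, i.e. 6 < EG < 322.
From triangle FEG: 160 < EG < 350.
Both must hold, so EG lies in the intersection.

160 < EG < 322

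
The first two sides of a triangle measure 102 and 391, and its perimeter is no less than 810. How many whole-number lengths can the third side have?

Triangle inequality: 289 < x < 493. Perimeter ≥ 810 gives x ≥ 810 − 102 − 391 = 317.
So 317 ≤ x < 493; integers 317 through 492: 176 values.

176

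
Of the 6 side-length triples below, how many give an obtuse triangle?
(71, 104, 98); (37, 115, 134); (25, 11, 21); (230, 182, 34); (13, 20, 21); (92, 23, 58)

(71,104,98): 71²+98² = 14645 > 10816 = 104² → acute
(37,115,134): 37²+115² = 14594 < 17956 = 134² → obtuse
(25,11,21): 11²+21² = 562 < 625 = 25² → obtuse
(230,182,34): 34+182 ≤ 230, not a triangle
(13,20,21): 13²+20² = 569 > 441 = 21² → acute
(92,23,58): 23+58 ≤ 92, not a triangle
2 of the 6 are obtuse.

2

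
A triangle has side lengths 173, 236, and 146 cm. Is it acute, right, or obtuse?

Compare the square of the longest side to the sum of squares of the other two: 146² + 173² = 51245 < 55696 = 236².

obtuse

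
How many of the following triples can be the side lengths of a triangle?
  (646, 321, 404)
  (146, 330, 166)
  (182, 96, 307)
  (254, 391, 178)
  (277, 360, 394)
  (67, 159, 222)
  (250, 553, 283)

(321,404,646): 321+404 > 646 → valid
(146,166,330): 146+166 ≤ 330 → not valid
(96,182,307): 96+182 ≤ 307 → not valid
(178,254,391): 178+254 > 391 → valid
(277,360,394): 277+360 > 394 → valid
(67,159,222): 67+159 > 222 → valid
(250,283,553): 250+283 ≤ 553 → not valid
4 of the 7 triples form a triangle.

4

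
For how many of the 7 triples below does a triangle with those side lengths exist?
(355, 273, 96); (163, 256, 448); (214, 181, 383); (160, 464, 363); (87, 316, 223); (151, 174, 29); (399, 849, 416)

4

(96,273,355): 96+273 > 355 → valid
(163,256,448): 163+256 ≤ 448 → not valid
(181,214,383): 181+214 > 383 → valid
(160,363,464): 160+363 > 464 → valid
(87,223,316): 87+223 ≤ 316 → not valid
(29,151,174): 29+151 > 174 → valid
(399,416,849): 399+416 ≤ 849 → not valid
4 of the 7 triples form a triangle.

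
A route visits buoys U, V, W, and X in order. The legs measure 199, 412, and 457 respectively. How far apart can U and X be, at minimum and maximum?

The maximum is all hops collinear in one direction: 199 + 412 + 457 = 1068.
The longest hop is 457; the others sum to 611. Since 457 ≤ 611, the path can fold back on itself completely, so the minimum distance is 0.

0 ≤ UX ≤ 1068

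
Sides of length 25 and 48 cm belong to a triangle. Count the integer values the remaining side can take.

The third side lies in the open interval (23, 73).
Integers from 24 to 72 inclusive: 72 − 24 + 1 = 49.

49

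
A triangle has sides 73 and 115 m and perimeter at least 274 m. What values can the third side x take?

Triangle inequality alone gives 42 < x < 188.
The perimeter condition gives x ≥ 274 − 73 − 115 = 86.
Intersecting the two: 86 ≤ x < 188.

86 ≤ x < 188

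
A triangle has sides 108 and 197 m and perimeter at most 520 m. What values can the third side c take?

89 < c ≤ 215

Triangle inequality alone gives 89 < c < 305.
The perimeter condition gives c ≤ 520 − 108 − 197 = 215.
Intersecting the two: 89 < c ≤ 215.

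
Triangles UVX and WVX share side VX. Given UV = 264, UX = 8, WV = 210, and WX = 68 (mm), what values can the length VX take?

256 < VX < 272

From triangle UVX: |264 − 8| < VX < 264 + 8, i.e. 256 < VX < 272.
From triangle WVX: 142 < VX < 278.
Both must hold, so VX lies in the intersection.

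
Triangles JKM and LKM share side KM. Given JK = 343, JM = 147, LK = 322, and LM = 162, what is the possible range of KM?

From triangle JKM: |343 − 147| < KM < 343 + 147, i.e. 196 < KM < 490.
From triangle LKM: 160 < KM < 484.
Both must hold, so KM lies in the intersection.

196 < KM < 484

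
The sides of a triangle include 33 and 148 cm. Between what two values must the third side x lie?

115 < x < 181

By the triangle inequality, x must be less than 33 + 148 = 181 and greater than |33 − 148| = 115.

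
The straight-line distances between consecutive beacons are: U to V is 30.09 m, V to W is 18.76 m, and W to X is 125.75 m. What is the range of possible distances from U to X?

The maximum is all hops collinear in one direction: 30.09 + 18.76 + 125.75 = 174.60.
The longest hop is 125.75; the others sum to 48.85. Folding the others back against it leaves at least 125.75 − 48.85 = 76.90.

76.90 ≤ UX ≤ 174.60 m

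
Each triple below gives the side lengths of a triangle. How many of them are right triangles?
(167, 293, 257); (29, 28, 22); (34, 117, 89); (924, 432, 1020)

(167,293,257): 167²+257² = 93938 > 85849 = 293² → acute
(29,28,22): 22²+28² = 1268 > 841 = 29² → acute
(34,117,89): 34²+89² = 9077 < 13689 = 117² → obtuse
(924,432,1020): 432²+924² = 1040400 = 1020² → right
1 of the 4 is right.

1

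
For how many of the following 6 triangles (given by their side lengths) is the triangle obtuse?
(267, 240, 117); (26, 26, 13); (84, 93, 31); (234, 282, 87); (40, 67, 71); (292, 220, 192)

2

(267,240,117): 117²+240² = 71289 = 267² → right
(26,26,13): 13²+26² = 845 > 676 = 26² → acute
(84,93,31): 31²+84² = 8017 < 8649 = 93² → obtuse
(234,282,87): 87²+234² = 62325 < 79524 = 282² → obtuse
(40,67,71): 40²+67² = 6089 > 5041 = 71² → acute
(292,220,192): 192²+220² = 85264 = 292² → right
2 of the 6 are obtuse.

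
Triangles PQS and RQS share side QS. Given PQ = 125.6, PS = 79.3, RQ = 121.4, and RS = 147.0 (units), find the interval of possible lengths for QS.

46.3 < QS < 204.9

From triangle PQS: |125.6 − 79.3| < QS < 125.6 + 79.3, i.e. 46.3 < QS < 204.9.
From triangle RQS: 25.6 < QS < 268.4.
Both must hold, so QS lies in the intersection.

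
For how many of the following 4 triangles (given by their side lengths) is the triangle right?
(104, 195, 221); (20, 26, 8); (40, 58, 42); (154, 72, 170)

3

(104,195,221): 104²+195² = 48841 = 221² → right
(20,26,8): 8²+20² = 464 < 676 = 26² → obtuse
(40,58,42): 40²+42² = 3364 = 58² → right
(154,72,170): 72²+154² = 28900 = 170² → right
3 of the 4 are right.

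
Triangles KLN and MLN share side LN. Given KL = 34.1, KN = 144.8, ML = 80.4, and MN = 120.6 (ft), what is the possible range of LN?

110.7 < LN < 178.9

From triangle KLN: |34.1 − 144.8| < LN < 34.1 + 144.8, i.e. 110.7 < LN < 178.9.
From triangle MLN: 40.2 < LN < 201.0.
Both must hold, so LN lies in the intersection.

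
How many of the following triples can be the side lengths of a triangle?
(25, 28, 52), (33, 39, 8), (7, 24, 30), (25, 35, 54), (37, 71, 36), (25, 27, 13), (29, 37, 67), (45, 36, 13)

7

(25,28,52): 25+28 > 52 → valid
(8,33,39): 8+33 > 39 → valid
(7,24,30): 7+24 > 30 → valid
(25,35,54): 25+35 > 54 → valid
(36,37,71): 36+37 > 71 → valid
(13,25,27): 13+25 > 27 → valid
(29,37,67): 29+37 ≤ 67 → not valid
(13,36,45): 13+36 > 45 → valid
7 of the 8 triples form a triangle.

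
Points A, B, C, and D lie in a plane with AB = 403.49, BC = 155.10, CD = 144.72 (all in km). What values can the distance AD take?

103.67 ≤ AD ≤ 703.31 km

The maximum is all hops collinear in one direction: 403.49 + 155.10 + 144.72 = 703.31.
The longest hop is 403.49; the others sum to 299.82. Folding the others back against it leaves at least 403.49 − 299.82 = 103.67.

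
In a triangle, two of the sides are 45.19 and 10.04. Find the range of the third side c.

35.15 < c < 55.23

By the triangle inequality, c must be less than 45.19 + 10.04 = 55.23 and greater than |45.19 − 10.04| = 35.15.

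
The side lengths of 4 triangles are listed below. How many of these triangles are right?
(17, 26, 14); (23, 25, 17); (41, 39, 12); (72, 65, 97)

1

(17,26,14): 14²+17² = 485 < 676 = 26² → obtuse
(23,25,17): 17²+23² = 818 > 625 = 25² → acute
(41,39,12): 12²+39² = 1665 < 1681 = 41² → obtuse
(72,65,97): 65²+72² = 9409 = 97² → right
1 of the 4 is right.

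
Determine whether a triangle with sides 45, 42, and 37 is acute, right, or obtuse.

Compare the square of the longest side to the sum of squares of the other two: 37² + 42² = 3133 > 2025 = 45².

acute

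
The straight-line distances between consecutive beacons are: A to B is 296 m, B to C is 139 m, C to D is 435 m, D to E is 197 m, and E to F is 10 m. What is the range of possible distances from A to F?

The maximum is all hops collinear in one direction: 296 + 139 + 435 + 197 + 10 = 1077.
The longest hop is 435; the others sum to 642. Since 435 ≤ 642, the path can fold back on itself completely, so the minimum distance is 0.

0 ≤ AF ≤ 1077 m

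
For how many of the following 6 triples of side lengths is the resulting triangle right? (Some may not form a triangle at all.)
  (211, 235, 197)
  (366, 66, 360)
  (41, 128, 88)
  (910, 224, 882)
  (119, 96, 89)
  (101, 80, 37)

2

(211,235,197): 197²+211² = 83330 > 55225 = 235² → acute
(366,66,360): 66²+360² = 133956 = 366² → right
(41,128,88): 41²+88² = 9425 < 16384 = 128² → obtuse
(910,224,882): 224²+882² = 828100 = 910² → right
(119,96,89): 89²+96² = 17137 > 14161 = 119² → acute
(101,80,37): 37²+80² = 7769 < 10201 = 101² → obtuse
2 of the 6 are right.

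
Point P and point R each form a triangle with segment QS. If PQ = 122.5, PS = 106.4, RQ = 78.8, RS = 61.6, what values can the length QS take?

From triangle PQS: |122.5 − 106.4| < QS < 122.5 + 106.4, i.e. 16.1 < QS < 228.9.
From triangle RQS: 17.2 < QS < 140.4.
Both must hold, so QS lies in the intersection.

17.2 < QS < 140.4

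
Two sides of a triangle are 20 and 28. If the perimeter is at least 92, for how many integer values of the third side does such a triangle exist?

Triangle inequality: 8 < x < 48. Perimeter ≥ 92 gives x ≥ 92 − 20 − 28 = 44.
So 44 ≤ x < 48; integers 44 through 47: 4 values.

4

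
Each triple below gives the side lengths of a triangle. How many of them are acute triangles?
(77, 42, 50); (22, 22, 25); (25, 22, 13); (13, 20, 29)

(77,42,50): 42²+50² = 4264 < 5929 = 77² → obtuse
(22,22,25): 22²+22² = 968 > 625 = 25² → acute
(25,22,13): 13²+22² = 653 > 625 = 25² → acute
(13,20,29): 13²+20² = 569 < 841 = 29² → obtuse
2 of the 4 are acute.

2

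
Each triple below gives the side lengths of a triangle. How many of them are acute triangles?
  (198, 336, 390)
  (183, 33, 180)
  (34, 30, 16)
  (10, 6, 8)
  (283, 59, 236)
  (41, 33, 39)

(198,336,390): 198²+336² = 152100 = 390² → right
(183,33,180): 33²+180² = 33489 = 183² → right
(34,30,16): 16²+30² = 1156 = 34² → right
(10,6,8): 6²+8² = 100 = 10² → right
(283,59,236): 59²+236² = 59177 < 80089 = 283² → obtuse
(41,33,39): 33²+39² = 2610 > 1681 = 41² → acute
1 of the 6 is acute.

1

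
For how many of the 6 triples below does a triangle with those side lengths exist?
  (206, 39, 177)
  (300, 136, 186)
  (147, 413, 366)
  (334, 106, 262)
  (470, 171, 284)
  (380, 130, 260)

(39,177,206): 39+177 > 206 → valid
(136,186,300): 136+186 > 300 → valid
(147,366,413): 147+366 > 413 → valid
(106,262,334): 106+262 > 334 → valid
(171,284,470): 171+284 ≤ 470 → not valid
(130,260,380): 130+260 > 380 → valid
5 of the 6 triples form a triangle.

5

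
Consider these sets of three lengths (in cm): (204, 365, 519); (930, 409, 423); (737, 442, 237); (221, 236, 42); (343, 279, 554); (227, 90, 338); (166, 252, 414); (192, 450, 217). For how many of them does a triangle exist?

4

(204,365,519): 204+365 > 519 → valid
(409,423,930): 409+423 ≤ 930 → not valid
(237,442,737): 237+442 ≤ 737 → not valid
(42,221,236): 42+221 > 236 → valid
(279,343,554): 279+343 > 554 → valid
(90,227,338): 90+227 ≤ 338 → not valid
(166,252,414): 166+252 > 414 → valid
(192,217,450): 192+217 ≤ 450 → not valid
4 of the 8 triples form a triangle.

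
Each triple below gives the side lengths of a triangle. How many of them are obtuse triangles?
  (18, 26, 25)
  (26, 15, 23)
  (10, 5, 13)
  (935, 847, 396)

1

(18,26,25): 18²+25² = 949 > 676 = 26² → acute
(26,15,23): 15²+23² = 754 > 676 = 26² → acute
(10,5,13): 5²+10² = 125 < 169 = 13² → obtuse
(935,847,396): 396²+847² = 874225 = 935² → right
1 of the 4 is obtuse.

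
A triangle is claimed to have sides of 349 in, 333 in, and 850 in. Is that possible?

No

The longest side is 850, but the other two sum to only 682.
682 < 850, so the triangle inequality fails.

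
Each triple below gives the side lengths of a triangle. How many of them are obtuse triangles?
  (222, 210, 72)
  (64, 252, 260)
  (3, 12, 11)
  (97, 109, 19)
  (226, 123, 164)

(222,210,72): 72²+210² = 49284 = 222² → right
(64,252,260): 64²+252² = 67600 = 260² → right
(3,12,11): 3²+11² = 130 < 144 = 12² → obtuse
(97,109,19): 19²+97² = 9770 < 11881 = 109² → obtuse
(226,123,164): 123²+164² = 42025 < 51076 = 226² → obtuse
3 of the 5 are obtuse.

3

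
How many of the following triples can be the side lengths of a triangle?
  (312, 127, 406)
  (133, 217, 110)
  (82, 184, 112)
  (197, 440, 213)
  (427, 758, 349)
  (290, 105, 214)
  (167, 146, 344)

(127,312,406): 127+312 > 406 → valid
(110,133,217): 110+133 > 217 → valid
(82,112,184): 82+112 > 184 → valid
(197,213,440): 197+213 ≤ 440 → not valid
(349,427,758): 349+427 > 758 → valid
(105,214,290): 105+214 > 290 → valid
(146,167,344): 146+167 ≤ 344 → not valid
5 of the 7 triples form a triangle.

5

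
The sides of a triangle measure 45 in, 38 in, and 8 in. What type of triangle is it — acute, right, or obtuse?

Compare the square of the longest side to the sum of squares of the other two: 8² + 38² = 1508 < 2025 = 45².

obtuse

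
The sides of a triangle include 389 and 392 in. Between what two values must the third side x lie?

By the triangle inequality, x must be less than 389 + 392 = 781 and greater than |389 − 392| = 3.

3 < x < 781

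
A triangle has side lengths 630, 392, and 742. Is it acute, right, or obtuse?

Compare the square of the longest side to the sum of squares of the other two: 392² + 630² = 550564 = 742².

right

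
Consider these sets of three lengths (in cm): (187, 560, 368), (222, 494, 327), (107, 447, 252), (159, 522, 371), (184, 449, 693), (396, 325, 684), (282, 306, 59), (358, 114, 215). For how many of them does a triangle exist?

(187,368,560): 187+368 ≤ 560 → not valid
(222,327,494): 222+327 > 494 → valid
(107,252,447): 107+252 ≤ 447 → not valid
(159,371,522): 159+371 > 522 → valid
(184,449,693): 184+449 ≤ 693 → not valid
(325,396,684): 325+396 > 684 → valid
(59,282,306): 59+282 > 306 → valid
(114,215,358): 114+215 ≤ 358 → not valid
4 of the 8 triples form a triangle.

4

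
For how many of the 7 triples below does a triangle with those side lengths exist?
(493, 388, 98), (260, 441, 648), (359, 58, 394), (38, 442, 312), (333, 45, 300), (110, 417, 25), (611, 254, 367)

4

(98,388,493): 98+388 ≤ 493 → not valid
(260,441,648): 260+441 > 648 → valid
(58,359,394): 58+359 > 394 → valid
(38,312,442): 38+312 ≤ 442 → not valid
(45,300,333): 45+300 > 333 → valid
(25,110,417): 25+110 ≤ 417 → not valid
(254,367,611): 254+367 > 611 → valid
4 of the 7 triples form a triangle.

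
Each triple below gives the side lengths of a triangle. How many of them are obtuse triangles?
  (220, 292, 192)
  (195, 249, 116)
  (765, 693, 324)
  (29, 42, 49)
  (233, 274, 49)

2

(220,292,192): 192²+220² = 85264 = 292² → right
(195,249,116): 116²+195² = 51481 < 62001 = 249² → obtuse
(765,693,324): 324²+693² = 585225 = 765² → right
(29,42,49): 29²+42² = 2605 > 2401 = 49² → acute
(233,274,49): 49²+233² = 56690 < 75076 = 274² → obtuse
2 of the 5 are obtuse.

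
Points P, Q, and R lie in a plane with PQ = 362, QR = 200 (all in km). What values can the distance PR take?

162 ≤ PR ≤ 562 km

By the triangle inequality, |362 − 200| ≤ PR ≤ 362 + 200.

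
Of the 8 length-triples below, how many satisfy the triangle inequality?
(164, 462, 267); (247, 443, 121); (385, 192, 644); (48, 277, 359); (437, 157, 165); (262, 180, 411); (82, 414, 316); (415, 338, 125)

(164,267,462): 164+267 ≤ 462 → not valid
(121,247,443): 121+247 ≤ 443 → not valid
(192,385,644): 192+385 ≤ 644 → not valid
(48,277,359): 48+277 ≤ 359 → not valid
(157,165,437): 157+165 ≤ 437 → not valid
(180,262,411): 180+262 > 411 → valid
(82,316,414): 82+316 ≤ 414 → not valid
(125,338,415): 125+338 > 415 → valid
2 of the 8 triples form a triangle.

2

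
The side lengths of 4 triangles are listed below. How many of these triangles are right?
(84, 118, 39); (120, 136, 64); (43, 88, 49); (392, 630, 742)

2

(84,118,39): 39²+84² = 8577 < 13924 = 118² → obtuse
(120,136,64): 64²+120² = 18496 = 136² → right
(43,88,49): 43²+49² = 4250 < 7744 = 88² → obtuse
(392,630,742): 392²+630² = 550564 = 742² → right
2 of the 4 are right.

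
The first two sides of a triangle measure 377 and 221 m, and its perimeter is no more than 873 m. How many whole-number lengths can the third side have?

Triangle inequality: 156 < x < 598. Perimeter ≤ 873 gives x ≤ 873 − 377 − 221 = 275.
So 156 < x ≤ 275; integers 157 through 275: 119 values.

119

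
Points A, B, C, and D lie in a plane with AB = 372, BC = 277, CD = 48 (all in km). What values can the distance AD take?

47 ≤ AD ≤ 697 km

The maximum is all hops collinear in one direction: 372 + 277 + 48 = 697.
The longest hop is 372; the others sum to 325. Folding the others back against it leaves at least 372 − 325 = 47.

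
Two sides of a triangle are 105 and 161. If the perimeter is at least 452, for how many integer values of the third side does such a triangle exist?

80

Triangle inequality: 56 < x < 266. Perimeter ≥ 452 gives x ≥ 452 − 105 − 161 = 186.
So 186 ≤ x < 266; integers 186 through 265: 80 values.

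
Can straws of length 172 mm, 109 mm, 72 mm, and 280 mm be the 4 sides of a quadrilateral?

Yes

A quadrilateral exists iff every side is shorter than the sum of the others — equivalently, the longest side is less than the sum of the rest.
Longest side 280 < 353 (sum of the remaining 3), so yes.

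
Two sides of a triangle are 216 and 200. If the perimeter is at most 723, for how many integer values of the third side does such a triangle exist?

Triangle inequality: 16 < x < 416. Perimeter ≤ 723 gives x ≤ 723 − 216 − 200 = 307.
So 16 < x ≤ 307; integers 17 through 307: 291 values.

291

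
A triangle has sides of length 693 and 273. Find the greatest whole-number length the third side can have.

The third side must be strictly less than 693 + 273 = 966.
The largest integer below 966 is 965.

965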